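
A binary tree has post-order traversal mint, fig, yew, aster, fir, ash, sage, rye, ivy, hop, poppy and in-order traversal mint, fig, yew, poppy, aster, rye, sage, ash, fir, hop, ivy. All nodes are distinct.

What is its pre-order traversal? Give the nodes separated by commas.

poppy, yew, fig, mint, hop, rye, aster, sage, ash, fir, ivy

The last element of post-order is the root; it splits in-order into left and right subtrees.
Root poppy: left subtree has 3 nodes {mint, fig, yew}, right has 7 {aster, rye, sage, ash, fir, hop, ivy}.
  Root yew: left subtree has 2 nodes {mint, fig}, right has 0 { }.
    Root fig: left subtree has 1 node {mint}, right has 0 { }.
  Root hop: left subtree has 5 nodes {aster, rye, sage, ash, fir}, right has 1 {ivy}.
    Root rye: left subtree has 1 node {aster}, right has 3 {sage, ash, fir}.
      Root sage: left subtree has 0 nodes { }, right has 2 {ash, fir}.
        Root ash: left subtree has 0 nodes { }, right has 1 {fir}.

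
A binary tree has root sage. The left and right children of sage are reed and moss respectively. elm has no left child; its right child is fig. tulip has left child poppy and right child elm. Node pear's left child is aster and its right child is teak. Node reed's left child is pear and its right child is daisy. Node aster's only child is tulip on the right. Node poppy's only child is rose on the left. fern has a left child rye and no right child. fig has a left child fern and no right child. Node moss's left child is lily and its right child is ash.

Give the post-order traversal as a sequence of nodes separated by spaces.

Post-order visits the left subtree, then the right subtree, then the node.
At sage: go left to reed.
  At reed: go left to pear.
    At pear: go left to aster.
      At aster: no left child.
      At aster: go right to tulip.
        At tulip: go left to poppy.
          At poppy: go left to rose.
            rose is a leaf — visit rose.
          At poppy: no right child.
          Visit poppy.
        At tulip: go right to elm.
          At elm: no left child.
          At elm: go right to fig.
            At fig: go left to fern.
              At fern: go left to rye.
                rye is a leaf — visit rye.
              At fern: no right child.
              Visit fern.
            At fig: no right child.
            Visit fig.
          Visit elm.
        Visit tulip.
      Visit aster.
    At pear: go right to teak.
      teak is a leaf — visit teak.
    Visit pear.
  At reed: go right to daisy.
    daisy is a leaf — visit daisy.
  Visit reed.
At sage: go right to moss.
  At moss: go left to lily.
    lily is a leaf — visit lily.
  At moss: go right to ash.
    ash is a leaf — visit ash.
  Visit moss.
Visit sage.

rose poppy rye fern fig elm tulip aster teak pear daisy reed lily ash moss sage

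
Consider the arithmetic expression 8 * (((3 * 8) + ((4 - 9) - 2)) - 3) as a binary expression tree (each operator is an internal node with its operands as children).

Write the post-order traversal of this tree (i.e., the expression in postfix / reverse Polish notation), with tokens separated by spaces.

Post-order on an expression tree gives postfix notation: for each operator, emit left operand, right operand, then the operator.

8 3 8 * 4 9 - 2 - + 3 - *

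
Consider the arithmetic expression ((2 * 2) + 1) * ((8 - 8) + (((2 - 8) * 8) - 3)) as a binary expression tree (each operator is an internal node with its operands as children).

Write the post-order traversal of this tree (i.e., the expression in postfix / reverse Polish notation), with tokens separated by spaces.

Post-order on an expression tree gives postfix notation: for each operator, emit left operand, right operand, then the operator.

2 2 * 1 + 8 8 - 2 8 - 8 * 3 - + *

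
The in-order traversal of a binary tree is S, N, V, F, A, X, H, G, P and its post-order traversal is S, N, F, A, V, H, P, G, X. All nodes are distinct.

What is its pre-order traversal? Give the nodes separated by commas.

The last element of post-order is the root; it splits in-order into left and right subtrees.
Root X: left subtree has 5 nodes {S, N, V, F, A}, right has 3 {H, G, P}.
  Root V: left subtree has 2 nodes {S, N}, right has 2 {F, A}.
    Root N: left subtree has 1 node {S}, right has 0 { }.
    Root A: left subtree has 1 node {F}, right has 0 { }.
  Root G: left subtree has 1 node {H}, right has 1 {P}.

X, V, N, S, A, F, G, H, P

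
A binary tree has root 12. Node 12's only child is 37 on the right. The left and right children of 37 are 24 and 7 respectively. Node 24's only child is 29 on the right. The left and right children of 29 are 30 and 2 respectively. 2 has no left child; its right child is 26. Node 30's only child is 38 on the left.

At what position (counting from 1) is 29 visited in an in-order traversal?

In-order visits the left subtree, then the node, then the right subtree.
At 12: no left child.
Visit 12.
At 12: go right to 37.
  At 37: go left to 24.
    At 24: no left child.
    Visit 24.
    At 24: go right to 29.
      At 29: go left to 30.
        At 30: go left to 38.
          38 is a leaf — visit 38.
        Visit 30.
        At 30: no right child.
      Visit 29.
      At 29: go right to 2.
        At 2: no left child.
        Visit 2.
        At 2: go right to 26.
          26 is a leaf — visit 26.
  Visit 37.
  At 37: go right to 7.
    7 is a leaf — visit 7.
Full in-order sequence: 12, 24, 38, 30, 29, 2, 26, 37, 7.

5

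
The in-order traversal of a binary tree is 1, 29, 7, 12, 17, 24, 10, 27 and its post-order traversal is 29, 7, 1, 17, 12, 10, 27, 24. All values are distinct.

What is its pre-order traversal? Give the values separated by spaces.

The last element of post-order is the root; it splits in-order into left and right subtrees.
Root 24: left subtree has 5 nodes {1, 29, 7, 12, 17}, right has 2 {10, 27}.
  Root 12: left subtree has 3 nodes {1, 29, 7}, right has 1 {17}.
    Root 1: left subtree has 0 nodes { }, right has 2 {29, 7}.
      Root 7: left subtree has 1 node {29}, right has 0 { }.
  Root 27: left subtree has 1 node {10}, right has 0 { }.

24 12 1 7 29 17 27 10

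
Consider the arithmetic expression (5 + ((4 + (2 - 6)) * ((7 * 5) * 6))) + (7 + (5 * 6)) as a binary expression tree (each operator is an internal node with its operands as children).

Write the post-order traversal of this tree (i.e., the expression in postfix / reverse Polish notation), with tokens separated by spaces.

5 4 2 6 - + 7 5 * 6 * * + 7 5 6 * + +

Post-order on an expression tree gives postfix notation: for each operator, emit left operand, right operand, then the operator.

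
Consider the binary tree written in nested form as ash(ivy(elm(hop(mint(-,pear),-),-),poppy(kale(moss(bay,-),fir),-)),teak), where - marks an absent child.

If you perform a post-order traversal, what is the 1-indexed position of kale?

Post-order visits the left subtree, then the right subtree, then the node.
At ash: go left to ivy.
  At ivy: go left to elm.
    At elm: go left to hop.
      At hop: go left to mint.
        At mint: no left child.
        At mint: go right to pear.
          pear is a leaf — visit pear.
        Visit mint.
      At hop: no right child.
      Visit hop.
    At elm: no right child.
    Visit elm.
  At ivy: go right to poppy.
    At poppy: go left to kale.
      At kale: go left to moss.
        At moss: go left to bay.
          bay is a leaf — visit bay.
        At moss: no right child.
        Visit moss.
      At kale: go right to fir.
        fir is a leaf — visit fir.
      Visit kale.
    At poppy: no right child.
    Visit poppy.
  Visit ivy.
At ash: go right to teak.
  teak is a leaf — visit teak.
Visit ash.
Full post-order sequence: pear, mint, hop, elm, bay, moss, fir, kale, poppy, ivy, teak, ash.

8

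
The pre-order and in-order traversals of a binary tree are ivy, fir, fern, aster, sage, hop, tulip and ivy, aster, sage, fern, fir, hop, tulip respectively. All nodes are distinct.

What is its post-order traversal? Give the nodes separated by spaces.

The first element of pre-order is the root; it splits in-order into left and right subtrees.
Root ivy: left subtree has 0 nodes { }, right has 6 {aster, sage, fern, fir, hop, tulip}.
  Root fir: left subtree has 3 nodes {aster, sage, fern}, right has 2 {hop, tulip}.
    Root fern: left subtree has 2 nodes {aster, sage}, right has 0 { }.
      Root aster: left subtree has 0 nodes { }, right has 1 {sage}.
    Root hop: left subtree has 0 nodes { }, right has 1 {tulip}.

sage aster fern tulip hop fir ivy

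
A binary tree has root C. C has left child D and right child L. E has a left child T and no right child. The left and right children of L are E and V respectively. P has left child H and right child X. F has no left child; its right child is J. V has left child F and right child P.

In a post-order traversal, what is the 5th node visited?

F

Post-order visits the left subtree, then the right subtree, then the node.
At C: go left to D.
  D is a leaf — visit D.
At C: go right to L.
  At L: go left to E.
    At E: go left to T.
      T is a leaf — visit T.
    At E: no right child.
    Visit E.
  At L: go right to V.
    At V: go left to F.
      At F: no left child.
      At F: go right to J.
        J is a leaf — visit J.
      Visit F.
    At V: go right to P.
      At P: go left to H.
        H is a leaf — visit H.
      At P: go right to X.
        X is a leaf — visit X.
      Visit P.
    Visit V.
  Visit L.
Visit C.
Full post-order sequence: D, T, E, J, F, H, X, P, V, L, C.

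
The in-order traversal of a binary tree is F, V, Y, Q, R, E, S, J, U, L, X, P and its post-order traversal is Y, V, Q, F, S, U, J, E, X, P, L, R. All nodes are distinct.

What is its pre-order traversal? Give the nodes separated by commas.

The last element of post-order is the root; it splits in-order into left and right subtrees.
Root R: left subtree has 4 nodes {F, V, Y, Q}, right has 7 {E, S, J, U, L, X, P}.
  Root F: left subtree has 0 nodes { }, right has 3 {V, Y, Q}.
    Root Q: left subtree has 2 nodes {V, Y}, right has 0 { }.
      Root V: left subtree has 0 nodes { }, right has 1 {Y}.
  Root L: left subtree has 4 nodes {E, S, J, U}, right has 2 {X, P}.
    Root E: left subtree has 0 nodes { }, right has 3 {S, J, U}.
      Root J: left subtree has 1 node {S}, right has 1 {U}.
    Root P: left subtree has 1 node {X}, right has 0 { }.

R, F, Q, V, Y, L, E, J, S, U, P, X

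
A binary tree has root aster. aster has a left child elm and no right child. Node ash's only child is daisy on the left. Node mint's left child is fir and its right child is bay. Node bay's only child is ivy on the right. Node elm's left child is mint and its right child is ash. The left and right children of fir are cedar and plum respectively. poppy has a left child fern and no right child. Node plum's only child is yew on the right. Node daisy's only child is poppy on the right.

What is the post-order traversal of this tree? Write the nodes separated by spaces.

Post-order visits the left subtree, then the right subtree, then the node.
At aster: go left to elm.
  At elm: go left to mint.
    At mint: go left to fir.
      At fir: go left to cedar.
        cedar is a leaf — visit cedar.
      At fir: go right to plum.
        At plum: no left child.
        At plum: go right to yew.
          yew is a leaf — visit yew.
        Visit plum.
      Visit fir.
    At mint: go right to bay.
      At bay: no left child.
      At bay: go right to ivy.
        ivy is a leaf — visit ivy.
      Visit bay.
    Visit mint.
  At elm: go right to ash.
    At ash: go left to daisy.
      At daisy: no left child.
      At daisy: go right to poppy.
        At poppy: go left to fern.
          fern is a leaf — visit fern.
        At poppy: no right child.
        Visit poppy.
      Visit daisy.
    At ash: no right child.
    Visit ash.
  Visit elm.
At aster: no right child.
Visit aster.

cedar yew plum fir ivy bay mint fern poppy daisy ash elm aster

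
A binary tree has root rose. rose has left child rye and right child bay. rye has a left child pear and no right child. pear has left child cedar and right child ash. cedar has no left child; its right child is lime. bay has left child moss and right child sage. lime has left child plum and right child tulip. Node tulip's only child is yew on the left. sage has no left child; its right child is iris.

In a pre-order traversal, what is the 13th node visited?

iris

Pre-order visits the node, then its left subtree, then its right subtree.
Visit rose.
At rose: go left to rye.
  Visit rye.
  At rye: go left to pear.
    Visit pear.
    At pear: go left to cedar.
      Visit cedar.
      At cedar: no left child.
      At cedar: go right to lime.
        Visit lime.
        At lime: go left to plum.
          plum is a leaf — visit plum.
        At lime: go right to tulip.
          Visit tulip.
          At tulip: go left to yew.
            yew is a leaf — visit yew.
          At tulip: no right child.
    At pear: go right to ash.
      ash is a leaf — visit ash.
  At rye: no right child.
At rose: go right to bay.
  Visit bay.
  At bay: go left to moss.
    moss is a leaf — visit moss.
  At bay: go right to sage.
    Visit sage.
    At sage: no left child.
    At sage: go right to iris.
      iris is a leaf — visit iris.
Full pre-order sequence: rose, rye, pear, cedar, lime, plum, tulip, yew, ash, bay, moss, sage, iris.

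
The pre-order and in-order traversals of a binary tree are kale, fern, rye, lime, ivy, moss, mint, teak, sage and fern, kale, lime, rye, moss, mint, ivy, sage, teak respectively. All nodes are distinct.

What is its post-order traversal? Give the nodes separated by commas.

The first element of pre-order is the root; it splits in-order into left and right subtrees.
Root kale: left subtree has 1 node {fern}, right has 7 {lime, rye, moss, mint, ivy, sage, teak}.
  Root rye: left subtree has 1 node {lime}, right has 5 {moss, mint, ivy, sage, teak}.
    Root ivy: left subtree has 2 nodes {moss, mint}, right has 2 {sage, teak}.
      Root moss: left subtree has 0 nodes { }, right has 1 {mint}.
      Root teak: left subtree has 1 node {sage}, right has 0 { }.

fern, lime, mint, moss, sage, teak, ivy, rye, kale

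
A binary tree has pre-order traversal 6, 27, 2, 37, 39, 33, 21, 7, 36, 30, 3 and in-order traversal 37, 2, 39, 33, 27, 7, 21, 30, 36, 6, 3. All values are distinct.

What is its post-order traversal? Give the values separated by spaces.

37 33 39 2 7 30 36 21 27 3 6

The first element of pre-order is the root; it splits in-order into left and right subtrees.
Root 6: left subtree has 9 nodes {37, 2, 39, 33, 27, 7, 21, 30, 36}, right has 1 {3}.
  Root 27: left subtree has 4 nodes {37, 2, 39, 33}, right has 4 {7, 21, 30, 36}.
    Root 2: left subtree has 1 node {37}, right has 2 {39, 33}.
      Root 39: left subtree has 0 nodes { }, right has 1 {33}.
    Root 21: left subtree has 1 node {7}, right has 2 {30, 36}.
      Root 36: left subtree has 1 node {30}, right has 0 { }.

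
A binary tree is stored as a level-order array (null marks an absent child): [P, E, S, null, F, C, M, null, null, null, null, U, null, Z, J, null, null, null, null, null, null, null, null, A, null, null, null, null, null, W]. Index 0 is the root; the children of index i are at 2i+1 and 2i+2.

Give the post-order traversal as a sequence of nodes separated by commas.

Post-order visits the left subtree, then the right subtree, then the node.
At P: go left to E.
  At E: no left child.
  At E: go right to F.
    F is a leaf — visit F.
  Visit E.
At P: go right to S.
  At S: go left to C.
    At C: go left to U.
      At U: go left to A.
        A is a leaf — visit A.
      At U: no right child.
      Visit U.
    At C: no right child.
    Visit C.
  At S: go right to M.
    At M: go left to Z.
      Z is a leaf — visit Z.
    At M: go right to J.
      At J: go left to W.
        W is a leaf — visit W.
      At J: no right child.
      Visit J.
    Visit M.
  Visit S.
Visit P.

F, E, A, U, C, Z, W, J, M, S, P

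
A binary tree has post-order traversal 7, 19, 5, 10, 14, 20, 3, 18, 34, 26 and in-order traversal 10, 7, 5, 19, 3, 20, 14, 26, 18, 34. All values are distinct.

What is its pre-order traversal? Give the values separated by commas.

The last element of post-order is the root; it splits in-order into left and right subtrees.
Root 26: left subtree has 7 nodes {10, 7, 5, 19, 3, 20, 14}, right has 2 {18, 34}.
  Root 3: left subtree has 4 nodes {10, 7, 5, 19}, right has 2 {20, 14}.
    Root 10: left subtree has 0 nodes { }, right has 3 {7, 5, 19}.
      Root 5: left subtree has 1 node {7}, right has 1 {19}.
    Root 20: left subtree has 0 nodes { }, right has 1 {14}.
  Root 34: left subtree has 1 node {18}, right has 0 { }.

26, 3, 10, 5, 7, 19, 20, 14, 34, 18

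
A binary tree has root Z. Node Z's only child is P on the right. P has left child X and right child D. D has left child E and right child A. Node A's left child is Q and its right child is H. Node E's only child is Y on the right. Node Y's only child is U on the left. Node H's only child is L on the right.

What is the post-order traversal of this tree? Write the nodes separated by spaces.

X U Y E Q L H A D P Z

Post-order visits the left subtree, then the right subtree, then the node.
At Z: no left child.
At Z: go right to P.
  At P: go left to X.
    X is a leaf — visit X.
  At P: go right to D.
    At D: go left to E.
      At E: no left child.
      At E: go right to Y.
        At Y: go left to U.
          U is a leaf — visit U.
        At Y: no right child.
        Visit Y.
      Visit E.
    At D: go right to A.
      At A: go left to Q.
        Q is a leaf — visit Q.
      At A: go right to H.
        At H: no left child.
        At H: go right to L.
          L is a leaf — visit L.
        Visit H.
      Visit A.
    Visit D.
  Visit P.
Visit Z.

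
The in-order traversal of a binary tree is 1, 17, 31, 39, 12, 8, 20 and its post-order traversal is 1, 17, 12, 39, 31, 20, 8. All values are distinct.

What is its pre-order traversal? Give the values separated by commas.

The last element of post-order is the root; it splits in-order into left and right subtrees.
Root 8: left subtree has 5 nodes {1, 17, 31, 39, 12}, right has 1 {20}.
  Root 31: left subtree has 2 nodes {1, 17}, right has 2 {39, 12}.
    Root 17: left subtree has 1 node {1}, right has 0 { }.
    Root 39: left subtree has 0 nodes { }, right has 1 {12}.

8, 31, 17, 1, 39, 12, 20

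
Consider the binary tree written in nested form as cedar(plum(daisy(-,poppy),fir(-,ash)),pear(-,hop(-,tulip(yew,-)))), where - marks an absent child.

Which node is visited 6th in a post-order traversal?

yew

Post-order visits the left subtree, then the right subtree, then the node.
At cedar: go left to plum.
  At plum: go left to daisy.
    At daisy: no left child.
    At daisy: go right to poppy.
      poppy is a leaf — visit poppy.
    Visit daisy.
  At plum: go right to fir.
    At fir: no left child.
    At fir: go right to ash.
      ash is a leaf — visit ash.
    Visit fir.
  Visit plum.
At cedar: go right to pear.
  At pear: no left child.
  At pear: go right to hop.
    At hop: no left child.
    At hop: go right to tulip.
      At tulip: go left to yew.
        yew is a leaf — visit yew.
      At tulip: no right child.
      Visit tulip.
    Visit hop.
  Visit pear.
Visit cedar.
Full post-order sequence: poppy, daisy, ash, fir, plum, yew, tulip, hop, pear, cedar.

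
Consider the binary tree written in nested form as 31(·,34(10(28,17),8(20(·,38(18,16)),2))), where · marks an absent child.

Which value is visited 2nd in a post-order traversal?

Post-order visits the left subtree, then the right subtree, then the node.
At 31: no left child.
At 31: go right to 34.
  At 34: go left to 10.
    At 10: go left to 28.
      28 is a leaf — visit 28.
    At 10: go right to 17.
      17 is a leaf — visit 17.
    Visit 10.
  At 34: go right to 8.
    At 8: go left to 20.
      At 20: no left child.
      At 20: go right to 38.
        At 38: go left to 18.
          18 is a leaf — visit 18.
        At 38: go right to 16.
          16 is a leaf — visit 16.
        Visit 38.
      Visit 20.
    At 8: go right to 2.
      2 is a leaf — visit 2.
    Visit 8.
  Visit 34.
Visit 31.
Full post-order sequence: 28, 17, 10, 18, 16, 38, 20, 2, 8, 34, 31.

17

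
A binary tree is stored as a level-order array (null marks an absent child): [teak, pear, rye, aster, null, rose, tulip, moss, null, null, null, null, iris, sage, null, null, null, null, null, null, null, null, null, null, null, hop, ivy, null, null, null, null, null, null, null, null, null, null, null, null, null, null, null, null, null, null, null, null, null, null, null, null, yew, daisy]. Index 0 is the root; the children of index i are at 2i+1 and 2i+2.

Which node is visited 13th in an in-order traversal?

In-order visits the left subtree, then the node, then the right subtree.
At teak: go left to pear.
  At pear: go left to aster.
    At aster: go left to moss.
      moss is a leaf — visit moss.
    Visit aster.
    At aster: no right child.
  Visit pear.
  At pear: no right child.
Visit teak.
At teak: go right to rye.
  At rye: go left to rose.
    At rose: no left child.
    Visit rose.
    At rose: go right to iris.
      At iris: go left to hop.
        At hop: go left to yew.
          yew is a leaf — visit yew.
        Visit hop.
        At hop: go right to daisy.
          daisy is a leaf — visit daisy.
      Visit iris.
      At iris: go right to ivy.
        ivy is a leaf — visit ivy.
  Visit rye.
  At rye: go right to tulip.
    At tulip: go left to sage.
      sage is a leaf — visit sage.
    Visit tulip.
    At tulip: no right child.
Full in-order sequence: moss, aster, pear, teak, rose, yew, hop, daisy, iris, ivy, rye, sage, tulip.

tulip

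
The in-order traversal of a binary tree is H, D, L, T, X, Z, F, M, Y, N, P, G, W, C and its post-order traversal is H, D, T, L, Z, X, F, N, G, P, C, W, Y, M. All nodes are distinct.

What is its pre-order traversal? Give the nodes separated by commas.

The last element of post-order is the root; it splits in-order into left and right subtrees.
Root M: left subtree has 7 nodes {H, D, L, T, X, Z, F}, right has 6 {Y, N, P, G, W, C}.
  Root F: left subtree has 6 nodes {H, D, L, T, X, Z}, right has 0 { }.
    Root X: left subtree has 4 nodes {H, D, L, T}, right has 1 {Z}.
      Root L: left subtree has 2 nodes {H, D}, right has 1 {T}.
        Root D: left subtree has 1 node {H}, right has 0 { }.
  Root Y: left subtree has 0 nodes { }, right has 5 {N, P, G, W, C}.
    Root W: left subtree has 3 nodes {N, P, G}, right has 1 {C}.
      Root P: left subtree has 1 node {N}, right has 1 {G}.

M, F, X, L, D, H, T, Z, Y, W, P, N, G, C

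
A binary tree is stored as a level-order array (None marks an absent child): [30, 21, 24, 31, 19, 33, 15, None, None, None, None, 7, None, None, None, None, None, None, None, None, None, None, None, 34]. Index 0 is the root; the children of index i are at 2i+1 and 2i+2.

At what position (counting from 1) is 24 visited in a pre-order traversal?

5

Pre-order visits the node, then its left subtree, then its right subtree.
Visit 30.
At 30: go left to 21.
  Visit 21.
  At 21: go left to 31.
    31 is a leaf — visit 31.
  At 21: go right to 19.
    19 is a leaf — visit 19.
At 30: go right to 24.
  Visit 24.
  At 24: go left to 33.
    Visit 33.
    At 33: go left to 7.
      Visit 7.
      At 7: go left to 34.
        34 is a leaf — visit 34.
      At 7: no right child.
    At 33: no right child.
  At 24: go right to 15.
    15 is a leaf — visit 15.
Full pre-order sequence: 30, 21, 31, 19, 24, 33, 7, 34, 15.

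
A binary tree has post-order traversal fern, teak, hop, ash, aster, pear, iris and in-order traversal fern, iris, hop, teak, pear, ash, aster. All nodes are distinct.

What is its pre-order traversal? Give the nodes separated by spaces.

The last element of post-order is the root; it splits in-order into left and right subtrees.
Root iris: left subtree has 1 node {fern}, right has 5 {hop, teak, pear, ash, aster}.
  Root pear: left subtree has 2 nodes {hop, teak}, right has 2 {ash, aster}.
    Root hop: left subtree has 0 nodes { }, right has 1 {teak}.
    Root aster: left subtree has 1 node {ash}, right has 0 { }.

iris fern pear hop teak aster ash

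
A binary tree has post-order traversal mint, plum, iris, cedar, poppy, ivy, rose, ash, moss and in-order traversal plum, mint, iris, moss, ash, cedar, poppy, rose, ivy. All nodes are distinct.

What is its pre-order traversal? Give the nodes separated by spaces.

moss iris plum mint ash rose poppy cedar ivy

The last element of post-order is the root; it splits in-order into left and right subtrees.
Root moss: left subtree has 3 nodes {plum, mint, iris}, right has 5 {ash, cedar, poppy, rose, ivy}.
  Root iris: left subtree has 2 nodes {plum, mint}, right has 0 { }.
    Root plum: left subtree has 0 nodes { }, right has 1 {mint}.
  Root ash: left subtree has 0 nodes { }, right has 4 {cedar, poppy, rose, ivy}.
    Root rose: left subtree has 2 nodes {cedar, poppy}, right has 1 {ivy}.
      Root poppy: left subtree has 1 node {cedar}, right has 0 { }.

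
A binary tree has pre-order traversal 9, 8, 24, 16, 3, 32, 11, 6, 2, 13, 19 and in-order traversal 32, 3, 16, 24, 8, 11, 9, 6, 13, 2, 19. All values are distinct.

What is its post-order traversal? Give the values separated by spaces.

32 3 16 24 11 8 13 19 2 6 9

The first element of pre-order is the root; it splits in-order into left and right subtrees.
Root 9: left subtree has 6 nodes {32, 3, 16, 24, 8, 11}, right has 4 {6, 13, 2, 19}.
  Root 8: left subtree has 4 nodes {32, 3, 16, 24}, right has 1 {11}.
    Root 24: left subtree has 3 nodes {32, 3, 16}, right has 0 { }.
      Root 16: left subtree has 2 nodes {32, 3}, right has 0 { }.
        Root 3: left subtree has 1 node {32}, right has 0 { }.
  Root 6: left subtree has 0 nodes { }, right has 3 {13, 2, 19}.
    Root 2: left subtree has 1 node {13}, right has 1 {19}.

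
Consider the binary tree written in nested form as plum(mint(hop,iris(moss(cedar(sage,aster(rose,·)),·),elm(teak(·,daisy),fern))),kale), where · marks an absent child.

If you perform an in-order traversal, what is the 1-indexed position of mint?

In-order visits the left subtree, then the node, then the right subtree.
At plum: go left to mint.
  At mint: go left to hop.
    hop is a leaf — visit hop.
  Visit mint.
  At mint: go right to iris.
    At iris: go left to moss.
      At moss: go left to cedar.
        At cedar: go left to sage.
          sage is a leaf — visit sage.
        Visit cedar.
        At cedar: go right to aster.
          At aster: go left to rose.
            rose is a leaf — visit rose.
          Visit aster.
          At aster: no right child.
      Visit moss.
      At moss: no right child.
    Visit iris.
    At iris: go right to elm.
      At elm: go left to teak.
        At teak: no left child.
        Visit teak.
        At teak: go right to daisy.
          daisy is a leaf — visit daisy.
      Visit elm.
      At elm: go right to fern.
        fern is a leaf — visit fern.
Visit plum.
At plum: go right to kale.
  kale is a leaf — visit kale.
Full in-order sequence: hop, mint, sage, cedar, rose, aster, moss, iris, teak, daisy, elm, fern, plum, kale.

2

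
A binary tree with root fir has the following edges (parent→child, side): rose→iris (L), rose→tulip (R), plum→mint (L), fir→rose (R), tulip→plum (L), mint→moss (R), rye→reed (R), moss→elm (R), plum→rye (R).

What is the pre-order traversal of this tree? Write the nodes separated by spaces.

Pre-order visits the node, then its left subtree, then its right subtree.
Visit fir.
At fir: no left child.
At fir: go right to rose.
  Visit rose.
  At rose: go left to iris.
    iris is a leaf — visit iris.
  At rose: go right to tulip.
    Visit tulip.
    At tulip: go left to plum.
      Visit plum.
      At plum: go left to mint.
        Visit mint.
        At mint: no left child.
        At mint: go right to moss.
          Visit moss.
          At moss: no left child.
          At moss: go right to elm.
            elm is a leaf — visit elm.
      At plum: go right to rye.
        Visit rye.
        At rye: no left child.
        At rye: go right to reed.
          reed is a leaf — visit reed.
    At tulip: no right child.

fir rose iris tulip plum mint moss elm rye reed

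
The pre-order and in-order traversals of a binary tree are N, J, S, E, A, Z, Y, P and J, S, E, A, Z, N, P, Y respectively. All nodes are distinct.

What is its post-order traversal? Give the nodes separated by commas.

The first element of pre-order is the root; it splits in-order into left and right subtrees.
Root N: left subtree has 5 nodes {J, S, E, A, Z}, right has 2 {P, Y}.
  Root J: left subtree has 0 nodes { }, right has 4 {S, E, A, Z}.
    Root S: left subtree has 0 nodes { }, right has 3 {E, A, Z}.
      Root E: left subtree has 0 nodes { }, right has 2 {A, Z}.
        Root A: left subtree has 0 nodes { }, right has 1 {Z}.
  Root Y: left subtree has 1 node {P}, right has 0 { }.

Z, A, E, S, J, P, Y, N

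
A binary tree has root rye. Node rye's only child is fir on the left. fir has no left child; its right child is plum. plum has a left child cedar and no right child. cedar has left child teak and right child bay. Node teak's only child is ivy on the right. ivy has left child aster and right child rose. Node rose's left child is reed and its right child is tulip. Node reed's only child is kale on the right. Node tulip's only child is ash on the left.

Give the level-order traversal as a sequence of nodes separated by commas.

Level-order visits nodes level by level from the root, left to right within each level.
Level 0: rye
Level 1: fir
Level 2: plum
Level 3: cedar
Level 4: teak, bay
Level 5: ivy
Level 6: aster, rose
Level 7: reed, tulip
Level 8: kale, ash

rye, fir, plum, cedar, teak, bay, ivy, aster, rose, reed, tulip, kale, ash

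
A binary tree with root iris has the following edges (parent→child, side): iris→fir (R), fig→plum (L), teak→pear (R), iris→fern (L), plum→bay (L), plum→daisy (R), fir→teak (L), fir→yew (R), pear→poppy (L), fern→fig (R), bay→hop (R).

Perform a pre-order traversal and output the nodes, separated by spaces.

Pre-order visits the node, then its left subtree, then its right subtree.
Visit iris.
At iris: go left to fern.
  Visit fern.
  At fern: no left child.
  At fern: go right to fig.
    Visit fig.
    At fig: go left to plum.
      Visit plum.
      At plum: go left to bay.
        Visit bay.
        At bay: no left child.
        At bay: go right to hop.
          hop is a leaf — visit hop.
      At plum: go right to daisy.
        daisy is a leaf — visit daisy.
    At fig: no right child.
At iris: go right to fir.
  Visit fir.
  At fir: go left to teak.
    Visit teak.
    At teak: no left child.
    At teak: go right to pear.
      Visit pear.
      At pear: go left to poppy.
        poppy is a leaf — visit poppy.
      At pear: no right child.
  At fir: go right to yew.
    yew is a leaf — visit yew.

iris fern fig plum bay hop daisy fir teak pear poppy yew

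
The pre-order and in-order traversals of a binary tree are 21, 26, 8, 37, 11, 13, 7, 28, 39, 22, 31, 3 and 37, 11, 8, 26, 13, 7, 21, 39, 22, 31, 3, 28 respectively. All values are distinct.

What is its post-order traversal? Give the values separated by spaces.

The first element of pre-order is the root; it splits in-order into left and right subtrees.
Root 21: left subtree has 6 nodes {37, 11, 8, 26, 13, 7}, right has 5 {39, 22, 31, 3, 28}.
  Root 26: left subtree has 3 nodes {37, 11, 8}, right has 2 {13, 7}.
    Root 8: left subtree has 2 nodes {37, 11}, right has 0 { }.
      Root 37: left subtree has 0 nodes { }, right has 1 {11}.
    Root 13: left subtree has 0 nodes { }, right has 1 {7}.
  Root 28: left subtree has 4 nodes {39, 22, 31, 3}, right has 0 { }.
    Root 39: left subtree has 0 nodes { }, right has 3 {22, 31, 3}.
      Root 22: left subtree has 0 nodes { }, right has 2 {31, 3}.
        Root 31: left subtree has 0 nodes { }, right has 1 {3}.

11 37 8 7 13 26 3 31 22 39 28 21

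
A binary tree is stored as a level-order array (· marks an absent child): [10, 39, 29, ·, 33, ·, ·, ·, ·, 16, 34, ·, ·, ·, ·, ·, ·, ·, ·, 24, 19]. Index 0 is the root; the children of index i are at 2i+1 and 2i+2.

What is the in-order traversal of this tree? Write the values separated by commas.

In-order visits the left subtree, then the node, then the right subtree.
At 10: go left to 39.
  At 39: no left child.
  Visit 39.
  At 39: go right to 33.
    At 33: go left to 16.
      At 16: go left to 24.
        24 is a leaf — visit 24.
      Visit 16.
      At 16: go right to 19.
        19 is a leaf — visit 19.
    Visit 33.
    At 33: go right to 34.
      34 is a leaf — visit 34.
Visit 10.
At 10: go right to 29.
  29 is a leaf — visit 29.

39, 24, 16, 19, 33, 34, 10, 29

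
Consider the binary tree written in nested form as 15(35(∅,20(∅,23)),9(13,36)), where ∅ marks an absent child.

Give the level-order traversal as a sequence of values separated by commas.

Level-order visits nodes level by level from the root, left to right within each level.
Level 0: 15
Level 1: 35, 9
Level 2: 20, 13, 36
Level 3: 23

15, 35, 9, 20, 13, 36, 23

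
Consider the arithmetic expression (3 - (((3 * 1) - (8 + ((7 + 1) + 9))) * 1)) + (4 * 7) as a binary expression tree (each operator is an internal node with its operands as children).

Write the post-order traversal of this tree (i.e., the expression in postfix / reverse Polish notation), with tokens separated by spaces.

3 3 1 * 8 7 1 + 9 + + - 1 * - 4 7 * +

Post-order on an expression tree gives postfix notation: for each operator, emit left operand, right operand, then the operator.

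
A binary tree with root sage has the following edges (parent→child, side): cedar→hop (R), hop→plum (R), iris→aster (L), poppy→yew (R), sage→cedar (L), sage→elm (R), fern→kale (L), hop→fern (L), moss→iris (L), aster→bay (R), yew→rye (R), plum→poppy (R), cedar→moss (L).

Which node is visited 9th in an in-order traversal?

plum

In-order visits the left subtree, then the node, then the right subtree.
At sage: go left to cedar.
  At cedar: go left to moss.
    At moss: go left to iris.
      At iris: go left to aster.
        At aster: no left child.
        Visit aster.
        At aster: go right to bay.
          bay is a leaf — visit bay.
      Visit iris.
      At iris: no right child.
    Visit moss.
    At moss: no right child.
  Visit cedar.
  At cedar: go right to hop.
    At hop: go left to fern.
      At fern: go left to kale.
        kale is a leaf — visit kale.
      Visit fern.
      At fern: no right child.
    Visit hop.
    At hop: go right to plum.
      At plum: no left child.
      Visit plum.
      At plum: go right to poppy.
        At poppy: no left child.
        Visit poppy.
        At poppy: go right to yew.
          At yew: no left child.
          Visit yew.
          At yew: go right to rye.
            rye is a leaf — visit rye.
Visit sage.
At sage: go right to elm.
  elm is a leaf — visit elm.
Full in-order sequence: aster, bay, iris, moss, cedar, kale, fern, hop, plum, poppy, yew, rye, sage, elm.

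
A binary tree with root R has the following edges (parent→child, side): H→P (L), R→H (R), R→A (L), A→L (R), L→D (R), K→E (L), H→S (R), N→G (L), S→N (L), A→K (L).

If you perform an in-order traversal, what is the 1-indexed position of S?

In-order visits the left subtree, then the node, then the right subtree.
At R: go left to A.
  At A: go left to K.
    At K: go left to E.
      E is a leaf — visit E.
    Visit K.
    At K: no right child.
  Visit A.
  At A: go right to L.
    At L: no left child.
    Visit L.
    At L: go right to D.
      D is a leaf — visit D.
Visit R.
At R: go right to H.
  At H: go left to P.
    P is a leaf — visit P.
  Visit H.
  At H: go right to S.
    At S: go left to N.
      At N: go left to G.
        G is a leaf — visit G.
      Visit N.
      At N: no right child.
    Visit S.
    At S: no right child.
Full in-order sequence: E, K, A, L, D, R, P, H, G, N, S.

11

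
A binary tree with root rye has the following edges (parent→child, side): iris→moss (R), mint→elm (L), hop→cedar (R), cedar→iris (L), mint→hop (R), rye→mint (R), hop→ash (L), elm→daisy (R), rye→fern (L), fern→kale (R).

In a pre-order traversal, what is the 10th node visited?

Pre-order visits the node, then its left subtree, then its right subtree.
Visit rye.
At rye: go left to fern.
  Visit fern.
  At fern: no left child.
  At fern: go right to kale.
    kale is a leaf — visit kale.
At rye: go right to mint.
  Visit mint.
  At mint: go left to elm.
    Visit elm.
    At elm: no left child.
    At elm: go right to daisy.
      daisy is a leaf — visit daisy.
  At mint: go right to hop.
    Visit hop.
    At hop: go left to ash.
      ash is a leaf — visit ash.
    At hop: go right to cedar.
      Visit cedar.
      At cedar: go left to iris.
        Visit iris.
        At iris: no left child.
        At iris: go right to moss.
          moss is a leaf — visit moss.
      At cedar: no right child.
Full pre-order sequence: rye, fern, kale, mint, elm, daisy, hop, ash, cedar, iris, moss.

iris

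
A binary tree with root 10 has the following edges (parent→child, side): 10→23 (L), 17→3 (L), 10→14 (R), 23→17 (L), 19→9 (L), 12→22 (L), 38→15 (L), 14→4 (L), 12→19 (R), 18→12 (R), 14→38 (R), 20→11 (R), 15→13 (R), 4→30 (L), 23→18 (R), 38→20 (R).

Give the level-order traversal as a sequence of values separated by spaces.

10 23 14 17 18 4 38 3 12 30 15 20 22 19 13 11 9

Level-order visits nodes level by level from the root, left to right within each level.
Level 0: 10
Level 1: 23, 14
Level 2: 17, 18, 4, 38
Level 3: 3, 12, 30, 15, 20
Level 4: 22, 19, 13, 11
Level 5: 9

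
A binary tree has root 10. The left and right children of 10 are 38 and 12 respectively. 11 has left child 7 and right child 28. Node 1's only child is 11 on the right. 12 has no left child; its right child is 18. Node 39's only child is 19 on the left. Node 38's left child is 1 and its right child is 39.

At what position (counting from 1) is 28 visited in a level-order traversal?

Level-order visits nodes level by level from the root, left to right within each level.
Level 0: 10
Level 1: 38, 12
Level 2: 1, 39, 18
Level 3: 11, 19
Level 4: 7, 28
Full level-order sequence: 10, 38, 12, 1, 39, 18, 11, 19, 7, 28.

10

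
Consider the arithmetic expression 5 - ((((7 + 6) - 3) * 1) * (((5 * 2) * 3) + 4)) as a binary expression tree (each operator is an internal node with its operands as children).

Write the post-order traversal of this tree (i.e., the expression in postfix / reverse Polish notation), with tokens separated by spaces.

5 7 6 + 3 - 1 * 5 2 * 3 * 4 + * -

Post-order on an expression tree gives postfix notation: for each operator, emit left operand, right operand, then the operator.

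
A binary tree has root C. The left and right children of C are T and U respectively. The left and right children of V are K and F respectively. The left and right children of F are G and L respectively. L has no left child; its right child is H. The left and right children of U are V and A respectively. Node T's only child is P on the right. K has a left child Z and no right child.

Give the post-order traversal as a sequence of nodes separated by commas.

Post-order visits the left subtree, then the right subtree, then the node.
At C: go left to T.
  At T: no left child.
  At T: go right to P.
    P is a leaf — visit P.
  Visit T.
At C: go right to U.
  At U: go left to V.
    At V: go left to K.
      At K: go left to Z.
        Z is a leaf — visit Z.
      At K: no right child.
      Visit K.
    At V: go right to F.
      At F: go left to G.
        G is a leaf — visit G.
      At F: go right to L.
        At L: no left child.
        At L: go right to H.
          H is a leaf — visit H.
        Visit L.
      Visit F.
    Visit V.
  At U: go right to A.
    A is a leaf — visit A.
  Visit U.
Visit C.

P, T, Z, K, G, H, L, F, V, A, U, C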